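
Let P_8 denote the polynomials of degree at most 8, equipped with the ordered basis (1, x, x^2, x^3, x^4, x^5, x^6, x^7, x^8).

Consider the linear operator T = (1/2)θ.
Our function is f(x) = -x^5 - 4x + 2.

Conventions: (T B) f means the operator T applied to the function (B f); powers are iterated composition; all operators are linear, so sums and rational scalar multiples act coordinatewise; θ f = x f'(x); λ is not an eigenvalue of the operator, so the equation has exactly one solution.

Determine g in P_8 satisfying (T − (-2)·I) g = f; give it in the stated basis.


write g with unknown coordinates in the stated basis and equate coefficients in (T − (-2)·I) g = f
solving from the highest basis element down gives g = -(2/9)x^5 - (8/5)x + 1
check: T g = -(5/9)x^5 - (4/5)x
so T g − (-2)·g = -x^5 - 4x + 2 = f ✓

g(x) = -(2/9)x^5 - (8/5)x + 1


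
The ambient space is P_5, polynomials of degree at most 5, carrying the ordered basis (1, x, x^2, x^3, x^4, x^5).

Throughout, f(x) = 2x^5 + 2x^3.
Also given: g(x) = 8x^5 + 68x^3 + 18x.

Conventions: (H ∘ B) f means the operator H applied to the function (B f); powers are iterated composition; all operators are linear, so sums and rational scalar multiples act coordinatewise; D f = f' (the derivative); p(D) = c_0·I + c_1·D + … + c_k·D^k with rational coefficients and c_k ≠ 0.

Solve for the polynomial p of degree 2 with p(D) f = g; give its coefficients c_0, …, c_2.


c_0 = 4, c_1 = 0, c_2 = 3/2

D^0 f = 2x^5 + 2x^3
D^1 f = 10x^4 + 6x^2
D^2 f = 40x^3 + 12x
matching coefficients of g against c_0 f + c_1 Df + … from the top degree down determines the c_i
solution: c_0 = 4, c_1 = 0, c_2 = 3/2


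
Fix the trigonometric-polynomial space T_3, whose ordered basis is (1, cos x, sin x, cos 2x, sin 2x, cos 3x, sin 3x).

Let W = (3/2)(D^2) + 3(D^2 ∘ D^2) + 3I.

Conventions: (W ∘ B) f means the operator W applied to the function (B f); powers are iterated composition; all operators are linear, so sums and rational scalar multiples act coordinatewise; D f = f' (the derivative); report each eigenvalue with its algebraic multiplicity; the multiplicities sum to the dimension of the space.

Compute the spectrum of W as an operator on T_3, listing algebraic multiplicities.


λ = 3 (multiplicity 1), λ = 9/2 (multiplicity 2), λ = 45 (multiplicity 2), λ = 465/2 (multiplicity 2)

image of 1: 3
image of cos x: (9/2)cos x
image of sin x: (9/2)sin x
image of cos 2x: 45cos 2x
image of sin 2x: 45sin 2x
image of cos 3x: (465/2)cos 3x
image of sin 3x: (465/2)sin 3x
the matrix is diagonal; its diagonal is (3, 9/2, 9/2, 45, 45, 465/2, 465/2)
for a triangular matrix the eigenvalues are the diagonal entries, with algebraic multiplicity their repetition count


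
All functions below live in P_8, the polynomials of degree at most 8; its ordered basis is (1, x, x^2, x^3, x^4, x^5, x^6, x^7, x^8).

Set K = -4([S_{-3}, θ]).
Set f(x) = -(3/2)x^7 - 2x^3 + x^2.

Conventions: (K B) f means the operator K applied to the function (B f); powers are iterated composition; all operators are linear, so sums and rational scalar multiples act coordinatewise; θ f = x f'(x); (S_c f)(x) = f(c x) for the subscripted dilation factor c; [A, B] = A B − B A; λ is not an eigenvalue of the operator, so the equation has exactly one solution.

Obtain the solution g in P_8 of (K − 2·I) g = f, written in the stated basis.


the image equals g(x) = (3/4)x^7 + x^3 - (1/2)x^2

write g with unknown coordinates in the stated basis and equate coefficients in (K − 2·I) g = f
solving from the highest basis element down gives g = (3/4)x^7 + x^3 - (1/2)x^2
check: K g = 0
so K g − 2·g = -(3/2)x^7 - 2x^3 + x^2 = f ✓


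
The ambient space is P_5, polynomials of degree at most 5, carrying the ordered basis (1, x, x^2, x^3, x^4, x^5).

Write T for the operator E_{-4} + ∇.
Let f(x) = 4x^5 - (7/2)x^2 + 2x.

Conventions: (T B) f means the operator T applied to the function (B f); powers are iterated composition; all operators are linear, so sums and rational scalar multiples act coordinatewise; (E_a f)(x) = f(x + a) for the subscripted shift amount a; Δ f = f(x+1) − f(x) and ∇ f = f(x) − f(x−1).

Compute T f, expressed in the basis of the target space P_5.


E_{-4} f = 4x^5 - 80x^4 + 640x^3 - (5127/2)x^2 + 5150x - 4160
∇ f = 20x^4 - 40x^3 + 40x^2 - 27x + 19/2
(E_{-4} + ∇) f = 4x^5 - 60x^4 + 600x^3 - (5047/2)x^2 + 5123x - 8301/2

the result is g(x) = 4x^5 - 60x^4 + 600x^3 - (5047/2)x^2 + 5123x - 8301/2


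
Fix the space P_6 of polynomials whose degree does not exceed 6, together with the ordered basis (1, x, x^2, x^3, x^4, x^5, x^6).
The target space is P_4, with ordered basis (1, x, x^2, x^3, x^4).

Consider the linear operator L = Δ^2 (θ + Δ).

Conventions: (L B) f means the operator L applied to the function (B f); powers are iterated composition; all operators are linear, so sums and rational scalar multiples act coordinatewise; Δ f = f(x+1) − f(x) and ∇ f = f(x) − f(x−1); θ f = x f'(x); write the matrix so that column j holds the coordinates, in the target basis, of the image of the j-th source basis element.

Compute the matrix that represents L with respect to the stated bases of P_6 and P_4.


the matrix is [[0, 0, 4, 24, 92, 300, 912]; [0, 0, 0, 18, 120, 530, 1980]; [0, 0, 0, 0, 48, 360, 1800]; [0, 0, 0, 0, 0, 100, 840]; [0, 0, 0, 0, 0, 0, 180]] (rows listed top to bottom)

image of 1: 0
image of x: 0
image of x^2: 4
image of x^3: 18x + 24
image of x^4: 48x^2 + 120x + 92
image of x^5: 100x^3 + 360x^2 + 530x + 300
image of x^6: 180x^4 + 840x^3 + 1800x^2 + 1980x + 912
each image's coordinates form column j of the matrix


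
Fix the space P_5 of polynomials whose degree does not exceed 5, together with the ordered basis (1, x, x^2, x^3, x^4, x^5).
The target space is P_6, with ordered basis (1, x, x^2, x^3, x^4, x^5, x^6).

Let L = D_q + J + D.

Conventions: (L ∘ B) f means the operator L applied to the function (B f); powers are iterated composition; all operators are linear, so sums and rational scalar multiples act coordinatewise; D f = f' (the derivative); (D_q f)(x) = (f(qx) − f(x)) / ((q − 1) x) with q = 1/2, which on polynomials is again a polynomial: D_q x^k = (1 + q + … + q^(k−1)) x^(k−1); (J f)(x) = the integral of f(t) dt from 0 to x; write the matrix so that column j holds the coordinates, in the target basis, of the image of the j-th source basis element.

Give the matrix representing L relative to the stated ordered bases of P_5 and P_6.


the matrix is [[0, 2, 0, 0, 0, 0]; [1, 0, 7/2, 0, 0, 0]; [0, 1/2, 0, 19/4, 0, 0]; [0, 0, 1/3, 0, 47/8, 0]; [0, 0, 0, 1/4, 0, 111/16]; [0, 0, 0, 0, 1/5, 0]; [0, 0, 0, 0, 0, 1/6]] (rows listed top to bottom)

image of 1: x
image of x: (1/2)x^2 + 2
image of x^2: (1/3)x^3 + (7/2)x
image of x^3: (1/4)x^4 + (19/4)x^2
image of x^4: (1/5)x^5 + (47/8)x^3
image of x^5: (1/6)x^6 + (111/16)x^4
each image's coordinates form column j of the matrix


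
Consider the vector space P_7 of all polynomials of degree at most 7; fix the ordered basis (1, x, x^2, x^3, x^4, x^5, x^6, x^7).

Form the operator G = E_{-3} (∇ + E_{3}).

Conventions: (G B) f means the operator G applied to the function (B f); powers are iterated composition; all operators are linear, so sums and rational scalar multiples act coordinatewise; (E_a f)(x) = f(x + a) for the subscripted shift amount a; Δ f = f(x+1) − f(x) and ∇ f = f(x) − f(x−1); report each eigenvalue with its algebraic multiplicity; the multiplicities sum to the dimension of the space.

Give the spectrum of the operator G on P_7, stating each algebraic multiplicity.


image of 1: 1
image of x: x + 1
image of x^2: x^2 + 2x - 7
image of x^3: x^3 + 3x^2 - 21x + 37
image of x^4: x^4 + 4x^3 - 42x^2 + 148x - 175
image of x^5: x^5 + 5x^4 - 70x^3 + 370x^2 - 875x + 781
image of x^6: x^6 + 6x^5 - 105x^4 + 740x^3 - 2625x^2 + 4686x - 3367
image of x^7: x^7 + 7x^6 - 147x^5 + 1295x^4 - 6125x^3 + 16401x^2 - 23569x + 14197
the matrix is upper triangular; its diagonal is (1, 1, 1, 1, 1, 1, 1, 1)
for a triangular matrix the eigenvalues are the diagonal entries, with algebraic multiplicity their repetition count

λ = 1 (multiplicity 8)


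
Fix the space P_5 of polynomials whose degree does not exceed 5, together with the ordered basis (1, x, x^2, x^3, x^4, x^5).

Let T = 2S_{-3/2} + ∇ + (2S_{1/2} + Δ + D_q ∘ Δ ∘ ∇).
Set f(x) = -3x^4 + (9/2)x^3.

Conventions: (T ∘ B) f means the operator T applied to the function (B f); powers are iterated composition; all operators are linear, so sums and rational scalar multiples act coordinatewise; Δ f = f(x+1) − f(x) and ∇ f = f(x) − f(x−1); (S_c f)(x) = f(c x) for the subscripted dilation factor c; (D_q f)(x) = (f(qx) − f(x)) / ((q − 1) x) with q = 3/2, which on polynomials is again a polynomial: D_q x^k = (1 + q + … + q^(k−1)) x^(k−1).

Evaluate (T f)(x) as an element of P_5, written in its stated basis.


S_{-3/2} f = -(243/16)x^4 - (243/16)x^3
(2S_{-3/2}) f = -(243/8)x^4 - (243/8)x^3
∇ f = -12x^3 + (63/2)x^2 - (51/2)x + 15/2
S_{1/2} f = -(3/16)x^4 + (9/16)x^3
(2S_{1/2}) f = -(3/8)x^4 + (9/8)x^3
Δ f = -12x^3 - (9/2)x^2 + (3/2)x + 3/2
∇ f = -12x^3 + (63/2)x^2 - (51/2)x + 15/2
Δ ∇ f = -36x^2 + 27x - 6
D_q Δ ∇ f = -90x + 27
(2S_{1/2} + Δ + D_q ∘ Δ ∘ ∇) f = -(3/8)x^4 - (87/8)x^3 - (9/2)x^2 - (177/2)x + 57/2
(2S_{-3/2} + ∇ + (2S_{1/2} + Δ + D_q ∘ Δ ∘ ∇)) f = -(123/4)x^4 - (213/4)x^3 + 27x^2 - 114x + 36

the image equals g(x) = -(123/4)x^4 - (213/4)x^3 + 27x^2 - 114x + 36


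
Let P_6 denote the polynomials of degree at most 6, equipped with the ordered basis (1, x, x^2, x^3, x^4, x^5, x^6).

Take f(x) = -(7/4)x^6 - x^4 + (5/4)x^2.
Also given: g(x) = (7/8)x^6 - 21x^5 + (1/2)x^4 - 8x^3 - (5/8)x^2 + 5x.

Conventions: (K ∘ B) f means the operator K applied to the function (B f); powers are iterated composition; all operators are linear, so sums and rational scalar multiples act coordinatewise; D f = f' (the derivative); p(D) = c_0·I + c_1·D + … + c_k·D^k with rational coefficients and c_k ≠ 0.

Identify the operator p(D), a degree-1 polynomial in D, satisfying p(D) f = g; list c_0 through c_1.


D^0 f = -(7/4)x^6 - x^4 + (5/4)x^2
D^1 f = -(21/2)x^5 - 4x^3 + (5/2)x
matching coefficients of g against c_0 f + c_1 Df + … from the top degree down determines the c_i
solution: c_0 = -1/2, c_1 = 2

p(D) = -(1/2)·I + 2·D, i.e. c_0 = -1/2, c_1 = 2


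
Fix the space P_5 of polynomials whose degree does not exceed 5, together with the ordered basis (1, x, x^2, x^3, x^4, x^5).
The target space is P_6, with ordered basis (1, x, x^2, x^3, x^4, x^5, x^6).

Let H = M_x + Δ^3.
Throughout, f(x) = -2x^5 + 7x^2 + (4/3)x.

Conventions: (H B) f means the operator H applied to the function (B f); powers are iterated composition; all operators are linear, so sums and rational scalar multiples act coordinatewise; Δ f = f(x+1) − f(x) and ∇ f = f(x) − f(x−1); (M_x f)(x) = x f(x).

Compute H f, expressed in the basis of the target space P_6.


g(x) = -2x^6 + 7x^3 - (356/3)x^2 - 360x - 300

M_x f = -2x^6 + 7x^3 + (4/3)x^2
Δ f = -10x^4 - 20x^3 - 20x^2 + 4x + 19/3
Δ Δ f = -40x^3 - 120x^2 - 140x - 46
Δ Δ Δ f = -120x^2 - 360x - 300
(M_x + Δ^3) f = -2x^6 + 7x^3 - (356/3)x^2 - 360x - 300


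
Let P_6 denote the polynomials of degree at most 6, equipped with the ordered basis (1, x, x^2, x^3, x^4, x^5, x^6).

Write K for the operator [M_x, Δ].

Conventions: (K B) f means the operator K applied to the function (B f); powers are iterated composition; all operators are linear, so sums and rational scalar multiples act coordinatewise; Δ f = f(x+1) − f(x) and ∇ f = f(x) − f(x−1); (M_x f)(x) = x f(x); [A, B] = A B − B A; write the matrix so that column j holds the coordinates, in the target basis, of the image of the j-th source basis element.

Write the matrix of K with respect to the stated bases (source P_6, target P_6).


the matrix is [[-1, -1, -1, -1, -1, -1, -1]; [0, -1, -2, -3, -4, -5, -6]; [0, 0, -1, -3, -6, -10, -15]; [0, 0, 0, -1, -4, -10, -20]; [0, 0, 0, 0, -1, -5, -15]; [0, 0, 0, 0, 0, -1, -6]; [0, 0, 0, 0, 0, 0, -1]] (rows listed top to bottom)

image of 1: -1
image of x: -x - 1
image of x^2: -x^2 - 2x - 1
image of x^3: -x^3 - 3x^2 - 3x - 1
image of x^4: -x^4 - 4x^3 - 6x^2 - 4x - 1
image of x^5: -x^5 - 5x^4 - 10x^3 - 10x^2 - 5x - 1
image of x^6: -x^6 - 6x^5 - 15x^4 - 20x^3 - 15x^2 - 6x - 1
each image's coordinates form column j of the matrix


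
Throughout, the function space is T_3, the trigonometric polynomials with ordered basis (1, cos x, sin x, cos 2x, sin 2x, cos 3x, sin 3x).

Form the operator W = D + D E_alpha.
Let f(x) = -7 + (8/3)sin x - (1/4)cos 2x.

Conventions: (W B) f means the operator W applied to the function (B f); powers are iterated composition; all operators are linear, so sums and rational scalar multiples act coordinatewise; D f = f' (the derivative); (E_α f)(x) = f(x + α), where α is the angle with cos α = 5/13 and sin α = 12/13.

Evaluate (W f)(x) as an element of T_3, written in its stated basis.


D f = (8/3)cos x + (1/2)sin 2x
E_alpha f = -7 + (32/13)cos x + (40/39)sin x + (119/676)cos 2x + (30/169)sin 2x
D E_alpha f = (40/39)cos x - (32/13)sin x + (60/169)cos 2x - (119/338)sin 2x
(D + D E_alpha) f = (48/13)cos x - (32/13)sin x + (60/169)cos 2x + (25/169)sin 2x

g(x) = (48/13)cos x - (32/13)sin x + (60/169)cos 2x + (25/169)sin 2x


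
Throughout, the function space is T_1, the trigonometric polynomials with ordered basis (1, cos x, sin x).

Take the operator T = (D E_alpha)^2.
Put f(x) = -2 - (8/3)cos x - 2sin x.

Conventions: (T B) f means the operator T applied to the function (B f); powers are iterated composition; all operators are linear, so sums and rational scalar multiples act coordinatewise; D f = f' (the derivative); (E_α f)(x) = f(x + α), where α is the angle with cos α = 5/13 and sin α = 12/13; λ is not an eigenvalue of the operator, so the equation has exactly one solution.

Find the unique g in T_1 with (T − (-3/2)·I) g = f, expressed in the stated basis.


write g with unknown coordinates in the stated basis and equate coefficients in (T − (-3/2)·I) g = f
solving from the highest basis element down gives g = -4/3 - (592/435)cos x - (68/145)sin x
check: T g = -(272/435)cos x - (188/145)sin x
so T g − (-3/2)·g = -2 - (8/3)cos x - 2sin x = f ✓

g(x) = -4/3 - (592/435)cos x - (68/145)sin x


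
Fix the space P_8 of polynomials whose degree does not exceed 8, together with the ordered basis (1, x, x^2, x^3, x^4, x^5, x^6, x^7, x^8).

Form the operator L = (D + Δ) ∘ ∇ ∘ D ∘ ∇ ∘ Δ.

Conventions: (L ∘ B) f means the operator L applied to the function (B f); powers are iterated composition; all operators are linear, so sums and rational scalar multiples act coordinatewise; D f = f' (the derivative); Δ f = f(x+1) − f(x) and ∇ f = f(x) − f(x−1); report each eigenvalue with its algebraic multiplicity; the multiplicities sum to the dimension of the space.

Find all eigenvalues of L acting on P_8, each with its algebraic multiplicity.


image of 1: 0
image of x: 0
image of x^2: 0
image of x^3: 0
image of x^4: 0
image of x^5: 240
image of x^6: 1440x - 360
image of x^7: 5040x^2 - 2520x + 2100
image of x^8: 13440x^3 - 10080x^2 + 16800x - 3360
the matrix is upper triangular; its diagonal is (0, 0, 0, 0, 0, 0, 0, 0, 0)
for a triangular matrix the eigenvalues are the diagonal entries, with algebraic multiplicity their repetition count

λ = 0 (multiplicity 9)


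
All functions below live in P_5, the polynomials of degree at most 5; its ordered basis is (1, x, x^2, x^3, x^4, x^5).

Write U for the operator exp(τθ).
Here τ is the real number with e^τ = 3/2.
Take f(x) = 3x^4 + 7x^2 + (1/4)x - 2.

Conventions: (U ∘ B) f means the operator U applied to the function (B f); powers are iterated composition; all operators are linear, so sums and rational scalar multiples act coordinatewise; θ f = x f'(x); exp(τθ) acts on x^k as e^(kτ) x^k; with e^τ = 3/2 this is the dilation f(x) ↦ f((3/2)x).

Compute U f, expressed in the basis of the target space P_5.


the image equals g(x) = (243/16)x^4 + (63/4)x^2 + (3/8)x - 2

exp(τθ) x^k = e^(kτ) x^k; with e^τ = 3/2 this sends x^k to (3/2)^k x^k
x ↦ 3/2 x
x^2 ↦ 9/4 x^2
x^4 ↦ 81/16 x^4
applying this coordinatewise to f: exp(τθ) f = (243/16)x^4 + (63/4)x^2 + (3/8)x - 2


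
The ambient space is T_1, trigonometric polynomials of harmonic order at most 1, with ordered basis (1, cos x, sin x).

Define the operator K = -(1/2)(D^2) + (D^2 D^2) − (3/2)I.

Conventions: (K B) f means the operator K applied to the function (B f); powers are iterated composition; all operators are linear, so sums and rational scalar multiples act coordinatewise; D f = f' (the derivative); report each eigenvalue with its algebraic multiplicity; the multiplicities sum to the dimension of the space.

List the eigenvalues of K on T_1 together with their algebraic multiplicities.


image of 1: -3/2
image of cos x: 0
image of sin x: 0
the matrix is diagonal; its diagonal is (-3/2, 0, 0)
for a triangular matrix the eigenvalues are the diagonal entries, with algebraic multiplicity their repetition count

λ = -3/2 (multiplicity 1), λ = 0 (multiplicity 2)


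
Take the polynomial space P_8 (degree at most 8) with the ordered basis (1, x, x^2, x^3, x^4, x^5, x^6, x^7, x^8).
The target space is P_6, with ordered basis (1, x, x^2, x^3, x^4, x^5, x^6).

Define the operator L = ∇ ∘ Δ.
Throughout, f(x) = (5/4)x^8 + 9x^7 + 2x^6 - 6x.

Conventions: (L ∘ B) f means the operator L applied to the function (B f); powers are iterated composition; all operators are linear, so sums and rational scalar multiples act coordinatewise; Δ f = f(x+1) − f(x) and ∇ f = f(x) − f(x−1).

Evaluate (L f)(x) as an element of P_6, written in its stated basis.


Δ f = 10x^7 + 98x^6 + 271x^5 + (865/2)x^4 + 425x^3 + 254x^2 + 85x + 25/4
∇ Δ f = 70x^6 + 378x^5 + 235x^4 + 630x^3 + 130x^2 + 126x + 13/2

g(x) = 70x^6 + 378x^5 + 235x^4 + 630x^3 + 130x^2 + 126x + 13/2


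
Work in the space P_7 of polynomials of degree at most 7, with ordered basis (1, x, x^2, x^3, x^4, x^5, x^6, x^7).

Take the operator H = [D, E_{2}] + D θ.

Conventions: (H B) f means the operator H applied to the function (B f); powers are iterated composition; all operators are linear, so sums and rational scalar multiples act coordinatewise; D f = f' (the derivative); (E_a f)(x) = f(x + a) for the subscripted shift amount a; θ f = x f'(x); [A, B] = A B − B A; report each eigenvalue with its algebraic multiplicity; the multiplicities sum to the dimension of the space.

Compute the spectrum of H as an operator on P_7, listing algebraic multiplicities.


image of 1: 0
image of x: 1
image of x^2: 4x
image of x^3: 9x^2
image of x^4: 16x^3
image of x^5: 25x^4
image of x^6: 36x^5
image of x^7: 49x^6
the matrix is upper triangular; its diagonal is (0, 0, 0, 0, 0, 0, 0, 0)
for a triangular matrix the eigenvalues are the diagonal entries, with algebraic multiplicity their repetition count

λ = 0 (multiplicity 8)


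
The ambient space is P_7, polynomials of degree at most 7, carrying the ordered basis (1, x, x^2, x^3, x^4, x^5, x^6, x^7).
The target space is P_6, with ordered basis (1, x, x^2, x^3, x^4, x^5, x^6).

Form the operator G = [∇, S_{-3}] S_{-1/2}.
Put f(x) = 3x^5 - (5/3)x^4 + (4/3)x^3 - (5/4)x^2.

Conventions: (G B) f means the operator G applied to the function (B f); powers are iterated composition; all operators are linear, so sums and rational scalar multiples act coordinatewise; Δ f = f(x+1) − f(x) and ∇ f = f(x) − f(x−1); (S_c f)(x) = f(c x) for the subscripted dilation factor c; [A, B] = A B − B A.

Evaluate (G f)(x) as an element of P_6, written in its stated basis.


the result is g(x) = (1215/8)x^4 - (495/2)x^3 + (1197/4)x^2 - 167x + 307/8

S_{-1/2} f = -(3/32)x^5 - (5/48)x^4 - (1/6)x^3 - (5/16)x^2
S_{-3} S_{-1/2} f = (729/32)x^5 - (135/16)x^4 + (9/2)x^3 - (45/16)x^2
∇ S_{-3} S_{-1/2} f = (3645/32)x^4 - (4185/16)x^3 + (4671/16)x^2 - (5337/32)x + 1233/32
∇ S_{-1/2} f = -(15/32)x^4 + (25/48)x^3 - (13/16)x^2 - (7/96)x + 5/32
S_{-3} ∇ S_{-1/2} f = -(1215/32)x^4 - (225/16)x^3 - (117/16)x^2 + (7/32)x + 5/32
[∇, S_{-3}] S_{-1/2} f = (1215/8)x^4 - (495/2)x^3 + (1197/4)x^2 - 167x + 307/8


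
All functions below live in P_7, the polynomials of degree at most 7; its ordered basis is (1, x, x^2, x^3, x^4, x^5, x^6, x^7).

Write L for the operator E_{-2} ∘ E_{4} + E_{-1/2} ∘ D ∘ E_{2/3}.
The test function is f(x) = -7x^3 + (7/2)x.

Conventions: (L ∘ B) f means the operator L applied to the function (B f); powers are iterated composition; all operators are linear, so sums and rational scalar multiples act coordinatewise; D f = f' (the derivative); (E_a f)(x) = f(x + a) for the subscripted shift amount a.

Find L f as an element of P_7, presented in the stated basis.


the result is g(x) = -7x^3 - 63x^2 - (175/2)x - 553/12

E_{4} f = -7x^3 - 84x^2 - (665/2)x - 434
E_{-2} E_{4} f = -7x^3 - 42x^2 - (161/2)x - 49
E_{2/3} f = -7x^3 - 14x^2 - (35/6)x + 7/27
D E_{2/3} f = -21x^2 - 28x - 35/6
E_{-1/2} D E_{2/3} f = -21x^2 - 7x + 35/12
(E_{-2} ∘ E_{4} + E_{-1/2} ∘ D ∘ E_{2/3}) f = -7x^3 - 63x^2 - (175/2)x - 553/12


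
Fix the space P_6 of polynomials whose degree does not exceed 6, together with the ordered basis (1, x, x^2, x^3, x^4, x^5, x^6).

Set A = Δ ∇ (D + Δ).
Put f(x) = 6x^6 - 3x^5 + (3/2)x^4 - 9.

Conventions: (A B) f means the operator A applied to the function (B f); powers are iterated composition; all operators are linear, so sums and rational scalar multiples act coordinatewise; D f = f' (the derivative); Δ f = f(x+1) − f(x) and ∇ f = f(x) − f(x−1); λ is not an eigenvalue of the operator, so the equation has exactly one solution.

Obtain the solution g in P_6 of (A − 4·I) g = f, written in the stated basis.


the image equals g(x) = -(3/2)x^6 + (3/4)x^5 - (3/8)x^4 - 90x^3 - 45x^2 - (333/4)x - 2271/8

write g with unknown coordinates in the stated basis and equate coefficients in (A − 4·I) g = f
solving from the highest basis element down gives g = -(3/2)x^6 + (3/4)x^5 - (3/8)x^4 - 90x^3 - 45x^2 - (333/4)x - 2271/8
check: A g = -360x^3 - 180x^2 - 333x - 2289/2
so A g − 4·g = 6x^6 - 3x^5 + (3/2)x^4 - 9 = f ✓


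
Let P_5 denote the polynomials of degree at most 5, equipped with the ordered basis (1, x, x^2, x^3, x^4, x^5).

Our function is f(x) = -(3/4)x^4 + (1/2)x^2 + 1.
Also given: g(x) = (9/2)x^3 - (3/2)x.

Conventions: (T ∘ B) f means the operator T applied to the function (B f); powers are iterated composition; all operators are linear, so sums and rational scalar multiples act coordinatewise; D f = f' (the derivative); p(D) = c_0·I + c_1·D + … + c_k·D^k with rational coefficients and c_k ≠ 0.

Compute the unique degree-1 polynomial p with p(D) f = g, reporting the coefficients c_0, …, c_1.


p(D) = -(3/2)·D, i.e. c_0 = 0, c_1 = -3/2

D^0 f = -(3/4)x^4 + (1/2)x^2 + 1
D^1 f = -3x^3 + x
matching coefficients of g against c_0 f + c_1 Df + … from the top degree down determines the c_i
solution: c_0 = 0, c_1 = -3/2


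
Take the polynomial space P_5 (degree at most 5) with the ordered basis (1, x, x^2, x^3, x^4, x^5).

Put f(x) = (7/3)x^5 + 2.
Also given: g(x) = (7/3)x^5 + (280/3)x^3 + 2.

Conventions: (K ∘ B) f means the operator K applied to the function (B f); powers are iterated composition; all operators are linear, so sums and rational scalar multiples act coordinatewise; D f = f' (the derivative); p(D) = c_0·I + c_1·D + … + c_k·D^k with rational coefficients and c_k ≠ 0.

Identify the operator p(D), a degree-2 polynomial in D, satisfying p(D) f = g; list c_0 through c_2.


c_0 = 1, c_1 = 0, c_2 = 2

D^0 f = (7/3)x^5 + 2
D^1 f = (35/3)x^4
D^2 f = (140/3)x^3
matching coefficients of g against c_0 f + c_1 Df + … from the top degree down determines the c_i
solution: c_0 = 1, c_1 = 0, c_2 = 2


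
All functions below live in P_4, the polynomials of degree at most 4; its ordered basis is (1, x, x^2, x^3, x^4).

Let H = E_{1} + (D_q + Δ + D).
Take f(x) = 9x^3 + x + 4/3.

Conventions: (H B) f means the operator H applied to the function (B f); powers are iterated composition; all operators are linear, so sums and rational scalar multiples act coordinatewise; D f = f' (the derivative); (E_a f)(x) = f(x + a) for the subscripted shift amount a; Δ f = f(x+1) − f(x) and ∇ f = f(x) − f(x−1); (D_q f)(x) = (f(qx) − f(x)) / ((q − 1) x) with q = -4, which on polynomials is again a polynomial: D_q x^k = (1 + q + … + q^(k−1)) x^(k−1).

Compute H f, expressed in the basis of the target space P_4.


the image equals g(x) = 9x^3 + 198x^2 + 55x + 70/3

E_{1} f = 9x^3 + 27x^2 + 28x + 34/3
D_q f = 117x^2 + 1
Δ f = 27x^2 + 27x + 10
D f = 27x^2 + 1
(D_q + Δ + D) f = 171x^2 + 27x + 12
(E_{1} + (D_q + Δ + D)) f = 9x^3 + 198x^2 + 55x + 70/3


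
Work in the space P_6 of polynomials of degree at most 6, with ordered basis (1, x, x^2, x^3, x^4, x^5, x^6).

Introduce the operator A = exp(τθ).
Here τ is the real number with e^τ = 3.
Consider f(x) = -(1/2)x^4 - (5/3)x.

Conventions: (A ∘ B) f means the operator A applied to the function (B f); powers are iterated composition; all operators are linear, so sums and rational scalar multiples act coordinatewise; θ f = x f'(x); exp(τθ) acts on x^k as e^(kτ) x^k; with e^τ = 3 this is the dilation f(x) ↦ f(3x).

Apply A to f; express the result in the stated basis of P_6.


g(x) = -(81/2)x^4 - 5x

exp(τθ) x^k = e^(kτ) x^k; with e^τ = 3 this sends x^k to 3^k x^k
x ↦ 3 x
x^4 ↦ 81 x^4
applying this coordinatewise to f: exp(τθ) f = -(81/2)x^4 - 5x


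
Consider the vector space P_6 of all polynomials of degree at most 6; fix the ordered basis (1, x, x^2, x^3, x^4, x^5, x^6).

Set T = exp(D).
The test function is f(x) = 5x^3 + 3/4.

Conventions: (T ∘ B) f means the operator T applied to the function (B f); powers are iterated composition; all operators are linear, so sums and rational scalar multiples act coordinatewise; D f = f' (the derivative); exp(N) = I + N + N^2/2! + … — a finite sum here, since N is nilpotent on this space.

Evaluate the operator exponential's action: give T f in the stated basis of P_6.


order-1 term: 15x^2
order-2 term: 15x
order-3 term: 5
the series for exp(D) f terminates at order 3
exp(D) f = 5x^3 + 15x^2 + 15x + 23/4

the result is g(x) = 5x^3 + 15x^2 + 15x + 23/4


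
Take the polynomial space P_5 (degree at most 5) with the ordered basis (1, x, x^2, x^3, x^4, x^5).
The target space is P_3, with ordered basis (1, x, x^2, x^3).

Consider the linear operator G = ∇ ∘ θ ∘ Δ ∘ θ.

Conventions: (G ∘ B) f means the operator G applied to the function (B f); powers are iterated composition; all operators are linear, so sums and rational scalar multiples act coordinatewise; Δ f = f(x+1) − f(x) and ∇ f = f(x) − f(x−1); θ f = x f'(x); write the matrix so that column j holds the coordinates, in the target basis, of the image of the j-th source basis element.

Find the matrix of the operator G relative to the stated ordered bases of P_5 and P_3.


the matrix is [[0, 0, 4, -9, 16, -25]; [0, 0, 0, 36, -48, 150]; [0, 0, 0, 0, 144, -150]; [0, 0, 0, 0, 0, 400]] (rows listed top to bottom)

image of 1: 0
image of x: 0
image of x^2: 4
image of x^3: 36x - 9
image of x^4: 144x^2 - 48x + 16
image of x^5: 400x^3 - 150x^2 + 150x - 25
each image's coordinates form column j of the matrix


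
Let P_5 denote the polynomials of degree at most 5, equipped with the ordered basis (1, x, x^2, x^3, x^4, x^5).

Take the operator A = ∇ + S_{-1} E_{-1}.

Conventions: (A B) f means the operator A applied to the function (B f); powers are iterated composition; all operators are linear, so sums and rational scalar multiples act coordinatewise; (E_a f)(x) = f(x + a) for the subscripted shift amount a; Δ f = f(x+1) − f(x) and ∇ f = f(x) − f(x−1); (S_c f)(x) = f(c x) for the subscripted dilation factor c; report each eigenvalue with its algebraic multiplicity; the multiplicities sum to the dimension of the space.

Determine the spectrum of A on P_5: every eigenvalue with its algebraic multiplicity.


image of 1: 1
image of x: -x
image of x^2: x^2 + 4x
image of x^3: -x^3 - 6x
image of x^4: x^4 + 8x^3 + 8x
image of x^5: -x^5 - 20x^3 - 10x
the matrix is upper triangular; its diagonal is (1, -1, 1, -1, 1, -1)
for a triangular matrix the eigenvalues are the diagonal entries, with algebraic multiplicity their repetition count

λ = -1 (multiplicity 3), λ = 1 (multiplicity 3)


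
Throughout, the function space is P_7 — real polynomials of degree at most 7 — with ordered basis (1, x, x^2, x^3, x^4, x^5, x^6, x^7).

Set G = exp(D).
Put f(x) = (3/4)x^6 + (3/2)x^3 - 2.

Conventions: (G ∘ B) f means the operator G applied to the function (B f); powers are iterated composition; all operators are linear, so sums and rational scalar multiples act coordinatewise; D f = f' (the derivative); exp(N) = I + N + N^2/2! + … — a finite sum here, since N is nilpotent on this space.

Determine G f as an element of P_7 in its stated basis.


g(x) = (3/4)x^6 + (9/2)x^5 + (45/4)x^4 + (33/2)x^3 + (63/4)x^2 + 9x + 1/4

order-1 term: (9/2)x^5 + (9/2)x^2
order-2 term: (45/4)x^4 + (9/2)x
order-3 term: 15x^3 + 3/2
order-4 term: (45/4)x^2
order-5 term: (9/2)x
order-6 term: 3/4
the series for exp(D) f terminates at order 6
exp(D) f = (3/4)x^6 + (9/2)x^5 + (45/4)x^4 + (33/2)x^3 + (63/4)x^2 + 9x + 1/4


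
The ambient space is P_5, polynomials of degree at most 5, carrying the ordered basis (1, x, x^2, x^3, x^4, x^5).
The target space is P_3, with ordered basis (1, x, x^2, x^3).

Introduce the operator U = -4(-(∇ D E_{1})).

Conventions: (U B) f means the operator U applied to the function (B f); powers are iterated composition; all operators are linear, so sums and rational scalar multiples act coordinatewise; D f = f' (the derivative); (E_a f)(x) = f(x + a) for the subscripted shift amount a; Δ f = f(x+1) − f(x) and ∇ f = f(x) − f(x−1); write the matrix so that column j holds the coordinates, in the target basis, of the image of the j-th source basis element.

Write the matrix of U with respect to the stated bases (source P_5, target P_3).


image of 1: 0
image of x: 0
image of x^2: 8
image of x^3: 24x + 12
image of x^4: 48x^2 + 48x + 16
image of x^5: 80x^3 + 120x^2 + 80x + 20
each image's coordinates form column j of the matrix

the matrix is [[0, 0, 8, 12, 16, 20]; [0, 0, 0, 24, 48, 80]; [0, 0, 0, 0, 48, 120]; [0, 0, 0, 0, 0, 80]] (rows listed top to bottom)


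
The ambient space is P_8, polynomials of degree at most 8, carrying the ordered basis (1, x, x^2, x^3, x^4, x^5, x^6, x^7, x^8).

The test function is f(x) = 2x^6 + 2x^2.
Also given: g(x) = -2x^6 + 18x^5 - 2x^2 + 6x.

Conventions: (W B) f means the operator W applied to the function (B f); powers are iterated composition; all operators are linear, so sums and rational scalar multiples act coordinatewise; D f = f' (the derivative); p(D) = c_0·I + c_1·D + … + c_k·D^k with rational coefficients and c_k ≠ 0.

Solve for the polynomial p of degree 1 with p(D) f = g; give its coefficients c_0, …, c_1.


c_0 = -1, c_1 = 3/2

D^0 f = 2x^6 + 2x^2
D^1 f = 12x^5 + 4x
matching coefficients of g against c_0 f + c_1 Df + … from the top degree down determines the c_i
solution: c_0 = -1, c_1 = 3/2


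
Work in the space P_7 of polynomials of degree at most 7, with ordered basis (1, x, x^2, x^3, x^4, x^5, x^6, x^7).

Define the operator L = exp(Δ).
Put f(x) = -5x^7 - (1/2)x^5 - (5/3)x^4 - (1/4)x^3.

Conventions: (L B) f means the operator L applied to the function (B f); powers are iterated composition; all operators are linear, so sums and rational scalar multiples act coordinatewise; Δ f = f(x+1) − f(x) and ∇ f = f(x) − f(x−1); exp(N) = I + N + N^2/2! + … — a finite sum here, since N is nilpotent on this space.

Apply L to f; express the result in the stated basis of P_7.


order-1 term: -35x^6 - 105x^5 - (355/2)x^4 - (560/3)x^3 - (483/4)x^2 - (539/12)x - 89/12
order-2 term: -105x^5 - 525x^4 - 1230x^3 - 1600x^2 - (4493/4)x - 4019/12
order-3 term: -175x^4 - 1050x^3 - 2630x^2 - (9515/3)x - 6111/4
order-4 term: -175x^3 - 1050x^2 - (4555/2)x - 5270/3
order-5 term: -105x^2 - 525x - 1401/2
order-6 term: -35x - 105
order-7 term: -5
the series for exp(Δ) f terminates at order 7
exp(Δ) f = -5x^7 - 35x^6 - (421/2)x^5 - (5275/6)x^4 - (31703/12)x^3 - (22023/4)x^2 - (21532/3)x - 17749/4

g(x) = -5x^7 - 35x^6 - (421/2)x^5 - (5275/6)x^4 - (31703/12)x^3 - (22023/4)x^2 - (21532/3)x - 17749/4


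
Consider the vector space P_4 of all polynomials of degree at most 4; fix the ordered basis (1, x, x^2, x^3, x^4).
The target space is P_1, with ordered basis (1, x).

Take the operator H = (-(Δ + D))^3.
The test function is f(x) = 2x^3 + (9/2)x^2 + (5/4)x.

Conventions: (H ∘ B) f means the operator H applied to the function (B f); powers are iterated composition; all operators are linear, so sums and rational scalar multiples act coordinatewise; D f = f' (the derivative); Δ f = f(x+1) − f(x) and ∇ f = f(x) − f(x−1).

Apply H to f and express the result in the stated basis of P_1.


Δ f = 6x^2 + 15x + 31/4
D f = 6x^2 + 9x + 5/4
(Δ + D) f = 12x^2 + 24x + 9
(-(Δ + D)) f = -12x^2 - 24x - 9
Δ (-(Δ + D)) f = -24x - 36
D (-(Δ + D)) f = -24x - 24
(Δ + D) (-(Δ + D)) f = -48x - 60
(-(Δ + D)) (-(Δ + D)) f = 48x + 60
Δ (-(Δ + D)) (-(Δ + D)) f = 48
D (-(Δ + D)) (-(Δ + D)) f = 48
(Δ + D) (-(Δ + D)) (-(Δ + D)) f = 96
(-(Δ + D)) (-(Δ + D)) (-(Δ + D)) f = -96

the result is g(x) = -96


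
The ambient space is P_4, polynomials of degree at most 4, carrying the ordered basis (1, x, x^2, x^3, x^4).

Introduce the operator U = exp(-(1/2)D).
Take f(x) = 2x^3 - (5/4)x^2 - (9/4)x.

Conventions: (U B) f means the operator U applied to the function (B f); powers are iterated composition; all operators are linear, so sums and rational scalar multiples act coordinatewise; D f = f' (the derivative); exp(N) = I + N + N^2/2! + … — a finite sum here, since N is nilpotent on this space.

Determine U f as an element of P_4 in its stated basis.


g(x) = 2x^3 - (17/4)x^2 + (1/2)x + 9/16

order-1 term: -3x^2 + (5/4)x + 9/8
order-2 term: (3/2)x - 5/16
order-3 term: -1/4
the series for exp(-(1/2)D) f terminates at order 3
exp(-(1/2)D) f = 2x^3 - (17/4)x^2 + (1/2)x + 9/16


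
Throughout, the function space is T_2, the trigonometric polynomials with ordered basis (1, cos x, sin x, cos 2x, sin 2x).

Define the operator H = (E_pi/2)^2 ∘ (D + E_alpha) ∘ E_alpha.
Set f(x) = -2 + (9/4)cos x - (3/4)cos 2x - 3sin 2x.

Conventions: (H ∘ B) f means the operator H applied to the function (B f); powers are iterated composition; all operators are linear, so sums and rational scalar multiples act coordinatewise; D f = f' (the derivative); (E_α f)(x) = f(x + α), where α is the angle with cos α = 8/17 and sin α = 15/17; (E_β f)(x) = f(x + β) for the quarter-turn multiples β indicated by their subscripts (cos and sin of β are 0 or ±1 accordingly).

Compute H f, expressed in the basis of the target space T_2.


g(x) = -2 + (936/289)cos x + (846/289)sin x + (150309/19652)cos 2x + (45111/9826)sin 2x

E_alpha f = -2 + (18/17)cos x - (135/68)sin x - (141/68)cos 2x + (39/17)sin 2x
D E_alpha f = -(135/68)cos x - (18/17)sin x + (78/17)cos 2x + (141/34)sin 2x
E_alpha E_alpha f = -2 - (1449/1156)cos x - (540/289)sin x + (60141/19652)cos 2x + (2181/4913)sin 2x
(D + E_alpha) E_alpha f = -2 - (936/289)cos x - (846/289)sin x + (150309/19652)cos 2x + (45111/9826)sin 2x
E_pi/2 (D + E_alpha) E_alpha f = -2 - (846/289)cos x + (936/289)sin x - (150309/19652)cos 2x - (45111/9826)sin 2x
E_pi/2 E_pi/2 (D + E_alpha) E_alpha f = -2 + (936/289)cos x + (846/289)sin x + (150309/19652)cos 2x + (45111/9826)sin 2x


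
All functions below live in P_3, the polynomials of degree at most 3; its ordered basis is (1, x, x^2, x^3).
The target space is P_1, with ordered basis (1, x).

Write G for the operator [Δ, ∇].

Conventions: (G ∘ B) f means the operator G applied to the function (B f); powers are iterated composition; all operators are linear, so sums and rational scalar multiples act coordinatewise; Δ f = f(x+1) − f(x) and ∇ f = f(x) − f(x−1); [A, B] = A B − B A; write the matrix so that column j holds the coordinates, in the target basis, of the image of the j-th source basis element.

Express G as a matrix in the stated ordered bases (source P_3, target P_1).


the matrix is [[0, 0, 0, 0]; [0, 0, 0, 0]] (rows listed top to bottom)

image of 1: 0
image of x: 0
image of x^2: 0
image of x^3: 0
each image's coordinates form column j of the matrix


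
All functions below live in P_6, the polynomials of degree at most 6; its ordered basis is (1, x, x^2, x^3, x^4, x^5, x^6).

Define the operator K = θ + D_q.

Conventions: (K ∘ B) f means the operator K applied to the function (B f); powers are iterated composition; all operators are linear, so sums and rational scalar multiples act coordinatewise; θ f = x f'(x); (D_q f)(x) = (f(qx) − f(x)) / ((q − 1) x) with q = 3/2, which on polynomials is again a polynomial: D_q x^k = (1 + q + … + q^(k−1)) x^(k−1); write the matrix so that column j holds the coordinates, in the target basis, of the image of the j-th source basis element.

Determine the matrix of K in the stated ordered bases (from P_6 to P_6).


the matrix is [[0, 1, 0, 0, 0, 0, 0]; [0, 1, 5/2, 0, 0, 0, 0]; [0, 0, 2, 19/4, 0, 0, 0]; [0, 0, 0, 3, 65/8, 0, 0]; [0, 0, 0, 0, 4, 211/16, 0]; [0, 0, 0, 0, 0, 5, 665/32]; [0, 0, 0, 0, 0, 0, 6]] (rows listed top to bottom)

image of 1: 0
image of x: x + 1
image of x^2: 2x^2 + (5/2)x
image of x^3: 3x^3 + (19/4)x^2
image of x^4: 4x^4 + (65/8)x^3
image of x^5: 5x^5 + (211/16)x^4
image of x^6: 6x^6 + (665/32)x^5
each image's coordinates form column j of the matrix


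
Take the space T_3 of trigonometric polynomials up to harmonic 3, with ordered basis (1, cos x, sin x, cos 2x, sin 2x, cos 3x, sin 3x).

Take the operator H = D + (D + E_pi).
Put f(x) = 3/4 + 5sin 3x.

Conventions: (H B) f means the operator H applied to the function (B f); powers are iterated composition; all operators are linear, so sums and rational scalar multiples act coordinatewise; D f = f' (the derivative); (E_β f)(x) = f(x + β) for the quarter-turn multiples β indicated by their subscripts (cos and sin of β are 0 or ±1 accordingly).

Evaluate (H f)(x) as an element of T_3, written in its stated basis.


the image equals g(x) = 3/4 + 30cos 3x - 5sin 3x

D f = 15cos 3x
D f = 15cos 3x
E_pi f = 3/4 - 5sin 3x
(D + E_pi) f = 3/4 + 15cos 3x - 5sin 3x
(D + (D + E_pi)) f = 3/4 + 30cos 3x - 5sin 3x


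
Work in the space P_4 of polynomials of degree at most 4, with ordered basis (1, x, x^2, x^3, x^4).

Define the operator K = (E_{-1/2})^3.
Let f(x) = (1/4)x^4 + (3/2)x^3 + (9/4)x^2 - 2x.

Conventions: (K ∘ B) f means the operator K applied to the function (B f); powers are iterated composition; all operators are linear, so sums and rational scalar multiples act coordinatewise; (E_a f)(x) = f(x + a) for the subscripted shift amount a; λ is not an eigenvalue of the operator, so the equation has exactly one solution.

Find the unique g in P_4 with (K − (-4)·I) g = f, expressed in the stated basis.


write g with unknown coordinates in the stated basis and equate coefficients in (K − (-4)·I) g = f
solving from the highest basis element down gives g = (1/20)x^4 + (9/25)x^3 + (639/1000)x^2 - (919/2500)x - 41091/200000
check: K g = (1/20)x^4 + (3/50)x^3 - (153/500)x^2 - (331/625)x + 41091/50000
so K g − (-4)·g = (1/4)x^4 + (3/2)x^3 + (9/4)x^2 - 2x = f ✓

the image equals g(x) = (1/20)x^4 + (9/25)x^3 + (639/1000)x^2 - (919/2500)x - 41091/200000


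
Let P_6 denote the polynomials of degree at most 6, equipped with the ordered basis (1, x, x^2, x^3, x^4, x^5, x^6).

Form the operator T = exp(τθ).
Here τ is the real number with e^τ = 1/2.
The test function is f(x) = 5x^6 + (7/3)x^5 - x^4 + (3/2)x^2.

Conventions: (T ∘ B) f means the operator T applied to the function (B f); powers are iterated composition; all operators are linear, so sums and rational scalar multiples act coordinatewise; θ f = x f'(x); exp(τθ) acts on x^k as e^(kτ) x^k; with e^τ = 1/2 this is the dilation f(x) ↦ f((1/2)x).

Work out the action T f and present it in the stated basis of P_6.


exp(τθ) x^k = e^(kτ) x^k; with e^τ = 1/2 this sends x^k to (1/2)^k x^k
x^2 ↦ 1/4 x^2
x^4 ↦ 1/16 x^4
x^5 ↦ 1/32 x^5
x^6 ↦ 1/64 x^6
applying this coordinatewise to f: exp(τθ) f = (5/64)x^6 + (7/96)x^5 - (1/16)x^4 + (3/8)x^2

g(x) = (5/64)x^6 + (7/96)x^5 - (1/16)x^4 + (3/8)x^2
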